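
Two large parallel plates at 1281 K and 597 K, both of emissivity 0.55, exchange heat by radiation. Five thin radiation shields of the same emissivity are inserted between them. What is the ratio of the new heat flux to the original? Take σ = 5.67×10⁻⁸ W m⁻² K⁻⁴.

ratio ≈ 0.167

With N identical shields there are N+1 = 6 gaps in series, each with the same radiative resistance, so the flux falls to 1/(N+1) of its unshielded value.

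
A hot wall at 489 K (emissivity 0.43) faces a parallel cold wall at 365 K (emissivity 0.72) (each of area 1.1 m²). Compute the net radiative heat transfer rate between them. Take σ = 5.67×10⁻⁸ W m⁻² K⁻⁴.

Q ≈ 906 W

For two large parallel gray plates, q = σ(T₁⁴ − T₂⁴) / (1/ε₁ + 1/ε₂ − 1).
1/ε₁ + 1/ε₂ − 1 = 1/0.43 + 1/0.72 − 1 = 2.714.
T₁⁴ − T₂⁴ = 5.72×10^10 − 1.77×10^10 = 3.94×10^10 K⁴.
q = 5.67×10⁻⁸ × 3.94×10^10 / 2.714 = 824 W/m².
Q = q·A = 824 × 1.1 = 906 W.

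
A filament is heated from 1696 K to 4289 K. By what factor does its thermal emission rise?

ratio ≈ 40.9

P ∝ T⁴, so the ratio is (4289/1696)⁴ = (2.529)⁴ = 40.9.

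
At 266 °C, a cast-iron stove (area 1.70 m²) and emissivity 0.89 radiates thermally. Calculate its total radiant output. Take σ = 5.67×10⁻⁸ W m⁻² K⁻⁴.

266 °C = 539 K.
Stefan–Boltzmann: P = εσAT⁴ = 0.89 × 5.67×10⁻⁸ × 1.70 × (539)⁴ = 0.89 × 5.67×10⁻⁸ × 1.70 × 8.44×10^10.
P = 7240 W.

P ≈ 7240 W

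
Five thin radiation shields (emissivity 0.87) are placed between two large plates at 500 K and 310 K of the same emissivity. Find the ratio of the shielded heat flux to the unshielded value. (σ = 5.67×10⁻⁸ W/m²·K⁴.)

With N identical shields there are N+1 = 6 gaps in series, each with the same radiative resistance, so the flux falls to 1/(N+1) of its unshielded value.

ratio ≈ 0.167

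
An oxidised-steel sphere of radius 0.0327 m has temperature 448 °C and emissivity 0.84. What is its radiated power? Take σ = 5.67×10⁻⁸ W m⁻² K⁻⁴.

P ≈ 173 W

A = 4πr² = 4π × (0.0327)² = 0.0134 m².
448 °C = 721 K.
P = εσAT⁴ = 0.84 × 5.67×10⁻⁸ × 0.0134 × (721)⁴ = 0.84 × 5.67×10⁻⁸ × 0.0134 × 2.70×10^11.
P = 173 W.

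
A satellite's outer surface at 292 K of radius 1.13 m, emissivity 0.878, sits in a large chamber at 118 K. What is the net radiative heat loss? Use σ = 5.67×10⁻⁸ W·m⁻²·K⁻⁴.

Q ≈ 5650 W

A = 4πr² = 4π × (1.13)² = 16.0 m².
Q = εσA(T⁴ − T_s⁴). T⁴ − T_s⁴ = (292)⁴ − (118)⁴ = 7.27×10^9 − 1.94×10^8 = 7.08×10^9 K⁴.
Q = 0.878 × 5.67×10⁻⁸ × 16.0 × 7.08×10^9 = 5650 W.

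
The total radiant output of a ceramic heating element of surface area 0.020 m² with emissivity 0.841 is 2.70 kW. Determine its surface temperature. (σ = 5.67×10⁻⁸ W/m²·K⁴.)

From P = εσAT⁴, T = (P / εσA)^(1/4) = (2700 / (0.841 × 5.67×10⁻⁸ × 0.0200))^(1/4).
T = (2.83×10^12)^(1/4) = 1300 K.

T ≈ 1300 K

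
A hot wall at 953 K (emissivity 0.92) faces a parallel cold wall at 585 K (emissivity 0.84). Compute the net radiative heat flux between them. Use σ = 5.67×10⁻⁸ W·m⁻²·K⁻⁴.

q ≈ 31400 W/m²

For two large parallel gray plates, q = σ(T₁⁴ − T₂⁴) / (1/ε₁ + 1/ε₂ − 1).
1/ε₁ + 1/ε₂ − 1 = 1/0.92 + 1/0.84 − 1 = 1.277.
T₁⁴ − T₂⁴ = 8.25×10^11 − 1.17×10^11 = 7.08×10^11 K⁴.
q = 5.67×10⁻⁸ × 7.08×10^11 / 1.277 = 31400 W/m².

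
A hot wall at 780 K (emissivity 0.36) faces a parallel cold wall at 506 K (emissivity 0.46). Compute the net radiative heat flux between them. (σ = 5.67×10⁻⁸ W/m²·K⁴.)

For two large parallel gray plates, q = σ(T₁⁴ − T₂⁴) / (1/ε₁ + 1/ε₂ − 1).
1/ε₁ + 1/ε₂ − 1 = 1/0.36 + 1/0.46 − 1 = 3.952.
T₁⁴ − T₂⁴ = 3.70×10^11 − 6.56×10^10 = 3.05×10^11 K⁴.
q = 5.67×10⁻⁸ × 3.05×10^11 / 3.952 = 4370 W/m².

q ≈ 4370 W/m²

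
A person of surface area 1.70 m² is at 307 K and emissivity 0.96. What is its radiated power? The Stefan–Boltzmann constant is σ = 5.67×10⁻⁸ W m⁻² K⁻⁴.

Stefan–Boltzmann: P = εσAT⁴ = 0.96 × 5.67×10⁻⁸ × 1.70 × (307)⁴ = 0.96 × 5.67×10⁻⁸ × 1.70 × 8.88×10^9.
P = 822 W.

P ≈ 822 W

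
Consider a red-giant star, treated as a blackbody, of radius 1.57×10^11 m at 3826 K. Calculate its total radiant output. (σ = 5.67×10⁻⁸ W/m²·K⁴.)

A = 4πr² = 4π × (1.57×10^11)² = 3.10×10^23 m².
P = σAT⁴ = 5.67×10⁻⁸ × 3.10×10^23 × (3826)⁴ = 5.67×10⁻⁸ × 3.10×10^23 × 2.14×10^14.
P = 3.76×10^30 W.

P ≈ 3.76×10^30 W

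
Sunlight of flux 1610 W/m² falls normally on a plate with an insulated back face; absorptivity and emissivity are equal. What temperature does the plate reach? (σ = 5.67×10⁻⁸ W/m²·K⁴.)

Absorbed flux αS = emitted flux εσT⁴ (one radiating face); with α = ε, T = (S/σ)^(1/4).
T = (1610 / 5.67×10⁻⁸)^(1/4) = (2.84×10^10)^(1/4).
T = 410 K.

T ≈ 410 K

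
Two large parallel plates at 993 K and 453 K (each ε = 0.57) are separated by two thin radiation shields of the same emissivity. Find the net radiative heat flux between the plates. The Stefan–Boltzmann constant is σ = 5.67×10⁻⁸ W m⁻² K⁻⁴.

Each of the 3 gaps contributes resistance (2/ε − 1) = 2/0.57 − 1 = 2.509; total = 7.526.
q = σ(T₁⁴ − T₂⁴) / 7.526 = 5.67×10⁻⁸ × 9.30×10^11 / 7.526 = 7010 W/m².

q ≈ 7010 W/m²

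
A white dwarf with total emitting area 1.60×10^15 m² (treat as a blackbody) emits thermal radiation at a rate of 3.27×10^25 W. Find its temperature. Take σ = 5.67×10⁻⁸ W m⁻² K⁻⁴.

From P = σAT⁴, T = (P / σA)^(1/4) = (3.27×10^25 / (5.67×10⁻⁸ × 1.60×10^15))^(1/4).
T = (3.60×10^17)^(1/4) = 24500 K.

T ≈ 24500 K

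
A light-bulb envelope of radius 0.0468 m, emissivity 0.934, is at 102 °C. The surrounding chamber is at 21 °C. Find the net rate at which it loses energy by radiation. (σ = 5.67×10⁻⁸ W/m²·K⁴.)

Q ≈ 17.9 W

A = 4πr² = 4π × (0.0468)² = 0.0275 m².
Convert: 102 °C = 375 K; 21 °C = 294 K.
Q = εσA(T⁴ − T_s⁴). T⁴ − T_s⁴ = (375)⁴ − (294)⁴ = 1.98×10^10 − 7.47×10^9 = 1.23×10^10 K⁴.
Q = 0.934 × 5.67×10⁻⁸ × 0.0275 × 1.23×10^10 = 17.9 W.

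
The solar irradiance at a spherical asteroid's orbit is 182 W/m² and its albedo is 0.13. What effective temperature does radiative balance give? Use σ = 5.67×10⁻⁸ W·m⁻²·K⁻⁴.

Power absorbed = (1−a)S·πR²; power emitted = 4πR²σT⁴. Equating and cancelling πR²:
T = ((1−a)S / 4σ)^(1/4) = (158 / (4 × 5.67×10⁻⁸))^(1/4) = (6.98×10^8)^(1/4).
T = 163 K.

T ≈ 163 K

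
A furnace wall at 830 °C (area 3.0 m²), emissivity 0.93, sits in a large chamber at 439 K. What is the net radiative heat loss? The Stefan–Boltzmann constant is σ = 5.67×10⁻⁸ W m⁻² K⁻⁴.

Q ≈ 2.28×10^5 W

Convert: 830 °C = 1103 K.
Q = εσA(T⁴ − T_s⁴). T⁴ − T_s⁴ = (1103)⁴ − (439)⁴ = 1.48×10^12 − 3.71×10^10 = 1.44×10^12 K⁴.
Q = 0.93 × 5.67×10⁻⁸ × 3.00 × 1.44×10^12 = 2.28×10^5 W.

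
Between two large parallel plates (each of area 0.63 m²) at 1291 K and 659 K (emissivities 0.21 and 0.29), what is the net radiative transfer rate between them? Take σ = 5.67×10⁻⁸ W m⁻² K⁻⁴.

Q ≈ 12800 W

For two large parallel gray plates, q = σ(T₁⁴ − T₂⁴) / (1/ε₁ + 1/ε₂ − 1).
1/ε₁ + 1/ε₂ − 1 = 1/0.21 + 1/0.29 − 1 = 7.210.
T₁⁴ − T₂⁴ = 2.78×10^12 − 1.89×10^11 = 2.59×10^12 K⁴.
q = 5.67×10⁻⁸ × 2.59×10^12 / 7.210 = 20400 W/m².
Q = q·A = 20400 × 0.63 = 12800 W.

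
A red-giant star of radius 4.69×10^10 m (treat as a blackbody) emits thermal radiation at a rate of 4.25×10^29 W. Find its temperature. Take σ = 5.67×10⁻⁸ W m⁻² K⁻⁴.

A = 4πr² = 4π × (4.69×10^10)² = 2.76×10^22 m².
From P = σAT⁴, T = (P / σA)^(1/4) = (4.25×10^29 / (5.67×10⁻⁸ × 2.76×10^22))^(1/4).
T = (2.71×10^14)^(1/4) = 4060 K.

T ≈ 4060 K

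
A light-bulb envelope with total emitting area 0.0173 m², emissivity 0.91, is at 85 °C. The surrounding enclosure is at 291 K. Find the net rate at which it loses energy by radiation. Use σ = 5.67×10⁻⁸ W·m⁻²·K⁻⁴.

Convert: 85 °C = 358 K.
Q = εσA(T⁴ − T_s⁴). T⁴ − T_s⁴ = (358)⁴ − (291)⁴ = 1.64×10^10 − 7.17×10^9 = 9.26×10^9 K⁴.
Q = 0.91 × 5.67×10⁻⁸ × 0.0173 × 9.26×10^9 = 8.26 W.

Q ≈ 8.26 W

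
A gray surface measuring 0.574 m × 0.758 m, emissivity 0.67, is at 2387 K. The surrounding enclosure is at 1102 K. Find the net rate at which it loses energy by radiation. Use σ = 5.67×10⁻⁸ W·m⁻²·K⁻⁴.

A = 0.574 × 0.758 = 0.435 m².
Q = εσA(T⁴ − T_s⁴). T⁴ − T_s⁴ = (2387)⁴ − (1102)⁴ = 3.25×10^13 − 1.47×10^12 = 3.10×10^13 K⁴.
Q = 0.67 × 5.67×10⁻⁸ × 0.435 × 3.10×10^13 = 5.12×10^5 W.

Q ≈ 5.12×10^5 W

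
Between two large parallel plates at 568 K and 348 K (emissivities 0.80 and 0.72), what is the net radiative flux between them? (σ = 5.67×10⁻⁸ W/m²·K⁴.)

q ≈ 3090 W/m²

For two large parallel gray plates, q = σ(T₁⁴ − T₂⁴) / (1/ε₁ + 1/ε₂ − 1).
1/ε₁ + 1/ε₂ − 1 = 1/0.80 + 1/0.72 − 1 = 1.639.
T₁⁴ − T₂⁴ = 1.04×10^11 − 1.47×10^10 = 8.94×10^10 K⁴.
q = 5.67×10⁻⁸ × 8.94×10^10 / 1.639 = 3090 W/m².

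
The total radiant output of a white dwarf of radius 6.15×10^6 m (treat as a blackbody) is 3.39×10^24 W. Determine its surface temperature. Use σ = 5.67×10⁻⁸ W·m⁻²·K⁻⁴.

A = 4πr² = 4π × (6.15×10^6)² = 4.75×10^14 m².
From P = σAT⁴, T = (P / σA)^(1/4) = (3.39×10^24 / (5.67×10⁻⁸ × 4.75×10^14))^(1/4).
T = (1.26×10^17)^(1/4) = 18800 K.

T ≈ 18800 K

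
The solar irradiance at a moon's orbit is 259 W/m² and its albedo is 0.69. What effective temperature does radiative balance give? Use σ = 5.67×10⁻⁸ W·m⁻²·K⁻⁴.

Power absorbed = (1−a)S·πR²; power emitted = 4πR²σT⁴. Equating and cancelling πR²:
T = ((1−a)S / 4σ)^(1/4) = (80.3 / (4 × 5.67×10⁻⁸))^(1/4) = (3.54×10^8)^(1/4).
T = 137 K.

T ≈ 137 K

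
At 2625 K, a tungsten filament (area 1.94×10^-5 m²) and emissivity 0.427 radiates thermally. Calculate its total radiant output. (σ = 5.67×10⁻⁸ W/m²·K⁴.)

Stefan–Boltzmann: P = εσAT⁴ = 0.427 × 5.67×10⁻⁸ × 1.94×10^-5 × (2625)⁴ = 0.427 × 5.67×10⁻⁸ × 1.94×10^-5 × 4.75×10^13.
P = 22.3 W.

P ≈ 22.3 W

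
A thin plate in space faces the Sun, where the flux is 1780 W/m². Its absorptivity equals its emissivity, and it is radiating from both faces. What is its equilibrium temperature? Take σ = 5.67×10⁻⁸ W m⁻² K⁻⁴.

T ≈ 354 K

Absorbed flux αS = emitted flux 2εσT⁴ per unit area; with α = ε this gives T = (S/2σ)^(1/4).
T = (1780 / (2 × 5.67×10⁻⁸))^(1/4) = (1.57×10^10)^(1/4).
T = 354 K.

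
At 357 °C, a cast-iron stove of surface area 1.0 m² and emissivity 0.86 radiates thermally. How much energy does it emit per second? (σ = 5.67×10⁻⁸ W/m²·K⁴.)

P ≈ 7680 W

357 °C = 630 K.
Stefan–Boltzmann: P = εσAT⁴ = 0.86 × 5.67×10⁻⁸ × 1.00 × (630)⁴ = 0.86 × 5.67×10⁻⁸ × 1.00 × 1.58×10^11.
P = 7680 W.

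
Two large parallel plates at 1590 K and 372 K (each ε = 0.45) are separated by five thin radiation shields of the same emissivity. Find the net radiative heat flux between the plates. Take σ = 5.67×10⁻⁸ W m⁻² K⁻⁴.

Each of the 6 gaps contributes resistance (2/ε − 1) = 2/0.45 − 1 = 3.444; total = 20.67.
q = σ(T₁⁴ − T₂⁴) / 20.67 = 5.67×10⁻⁸ × 6.37×10^12 / 20.67 = 17500 W/m².

q ≈ 17500 W/m²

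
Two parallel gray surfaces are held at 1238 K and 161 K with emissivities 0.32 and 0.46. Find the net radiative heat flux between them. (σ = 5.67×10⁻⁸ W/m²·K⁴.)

For two large parallel gray plates, q = σ(T₁⁴ − T₂⁴) / (1/ε₁ + 1/ε₂ − 1).
1/ε₁ + 1/ε₂ − 1 = 1/0.32 + 1/0.46 − 1 = 4.299.
T₁⁴ − T₂⁴ = 2.35×10^12 − 6.72×10^8 = 2.35×10^12 K⁴.
q = 5.67×10⁻⁸ × 2.35×10^12 / 4.299 = 31000 W/m².

q ≈ 31000 W/m²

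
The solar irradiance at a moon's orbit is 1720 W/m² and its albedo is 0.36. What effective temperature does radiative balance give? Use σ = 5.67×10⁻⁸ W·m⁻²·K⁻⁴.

T ≈ 264 K

Power absorbed = (1−a)S·πR²; power emitted = 4πR²σT⁴. Equating and cancelling πR²:
T = ((1−a)S / 4σ)^(1/4) = (1100 / (4 × 5.67×10⁻⁸))^(1/4) = (4.85×10^9)^(1/4).
T = 264 K.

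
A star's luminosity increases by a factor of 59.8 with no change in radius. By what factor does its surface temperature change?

factor ≈ 2.78

P ∝ T⁴ ⇒ T ∝ P^(1/4), so T scales by (59.8)^(1/4) = 2.78.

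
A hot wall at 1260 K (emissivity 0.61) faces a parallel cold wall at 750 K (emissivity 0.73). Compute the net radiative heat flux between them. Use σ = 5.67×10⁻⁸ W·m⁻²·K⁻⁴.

q ≈ 62200 W/m²

For two large parallel gray plates, q = σ(T₁⁴ − T₂⁴) / (1/ε₁ + 1/ε₂ − 1).
1/ε₁ + 1/ε₂ − 1 = 1/0.61 + 1/0.73 − 1 = 2.009.
T₁⁴ − T₂⁴ = 2.52×10^12 − 3.16×10^11 = 2.20×10^12 K⁴.
q = 5.67×10⁻⁸ × 2.20×10^12 / 2.009 = 62200 W/m².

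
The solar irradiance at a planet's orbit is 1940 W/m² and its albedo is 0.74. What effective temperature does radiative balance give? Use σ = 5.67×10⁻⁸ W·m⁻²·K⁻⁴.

T ≈ 217 K

Power absorbed = (1−a)S·πR²; power emitted = 4πR²σT⁴. Equating and cancelling πR²:
T = ((1−a)S / 4σ)^(1/4) = (504 / (4 × 5.67×10⁻⁸))^(1/4) = (2.22×10^9)^(1/4).
T = 217 K.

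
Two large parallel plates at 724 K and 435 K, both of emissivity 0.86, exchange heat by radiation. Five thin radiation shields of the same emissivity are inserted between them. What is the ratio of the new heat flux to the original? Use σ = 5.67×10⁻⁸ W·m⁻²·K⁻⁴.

ratio ≈ 0.167

With N identical shields there are N+1 = 6 gaps in series, each with the same radiative resistance, so the flux falls to 1/(N+1) of its unshielded value.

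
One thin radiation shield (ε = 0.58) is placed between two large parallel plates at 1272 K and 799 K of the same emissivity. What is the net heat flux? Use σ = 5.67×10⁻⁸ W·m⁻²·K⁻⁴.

q ≈ 25600 W/m²

Each of the 2 gaps contributes resistance (2/ε − 1) = 2/0.58 − 1 = 2.448; total = 4.897.
q = σ(T₁⁴ − T₂⁴) / 4.897 = 5.67×10⁻⁸ × 2.21×10^12 / 4.897 = 25600 W/m².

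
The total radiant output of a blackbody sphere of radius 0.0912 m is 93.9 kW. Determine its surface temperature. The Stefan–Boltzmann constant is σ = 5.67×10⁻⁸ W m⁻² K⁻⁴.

A = 4πr² = 4π × (0.0912)² = 0.105 m².
From P = σAT⁴, T = (P / σA)^(1/4) = (93900 / (5.67×10⁻⁸ × 0.105))^(1/4).
T = (1.58×10^13)^(1/4) = 2000 K.

T ≈ 2000 K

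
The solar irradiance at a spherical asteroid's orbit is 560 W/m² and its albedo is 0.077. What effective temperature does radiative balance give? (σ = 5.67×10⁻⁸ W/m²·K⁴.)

Power absorbed = (1−a)S·πR²; power emitted = 4πR²σT⁴. Equating and cancelling πR²:
T = ((1−a)S / 4σ)^(1/4) = (517 / (4 × 5.67×10⁻⁸))^(1/4) = (2.28×10^9)^(1/4).
T = 218 K.

T ≈ 218 K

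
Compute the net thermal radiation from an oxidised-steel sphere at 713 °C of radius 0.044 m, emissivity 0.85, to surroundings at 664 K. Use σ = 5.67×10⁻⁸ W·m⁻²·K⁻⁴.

Q ≈ 880 W

A = 4πr² = 4π × (0.044)² = 0.0243 m².
Convert: 713 °C = 986 K.
Q = εσA(T⁴ − T_s⁴). T⁴ − T_s⁴ = (986)⁴ − (664)⁴ = 9.45×10^11 − 1.94×10^11 = 7.51×10^11 K⁴.
Q = 0.85 × 5.67×10⁻⁸ × 0.0243 × 7.51×10^11 = 880 W.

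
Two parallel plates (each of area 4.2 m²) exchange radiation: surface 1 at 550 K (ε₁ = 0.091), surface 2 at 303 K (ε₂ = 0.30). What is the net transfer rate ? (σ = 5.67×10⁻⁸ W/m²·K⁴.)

For two large parallel gray plates, q = σ(T₁⁴ − T₂⁴) / (1/ε₁ + 1/ε₂ − 1).
1/ε₁ + 1/ε₂ − 1 = 1/0.091 + 1/0.30 − 1 = 13.32.
T₁⁴ − T₂⁴ = 9.15×10^10 − 8.43×10^9 = 8.31×10^10 K⁴.
q = 5.67×10⁻⁸ × 8.31×10^10 / 13.32 = 354 W/m².
Q = q·A = 354 × 4.2 = 1490 W.

Q ≈ 1490 W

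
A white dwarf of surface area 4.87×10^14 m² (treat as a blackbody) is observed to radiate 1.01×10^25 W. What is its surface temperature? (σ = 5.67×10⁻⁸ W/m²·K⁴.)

From P = σAT⁴, T = (P / σA)^(1/4) = (1.01×10^25 / (5.67×10⁻⁸ × 4.87×10^14))^(1/4).
T = (3.66×10^17)^(1/4) = 24600 K.

T ≈ 24600 K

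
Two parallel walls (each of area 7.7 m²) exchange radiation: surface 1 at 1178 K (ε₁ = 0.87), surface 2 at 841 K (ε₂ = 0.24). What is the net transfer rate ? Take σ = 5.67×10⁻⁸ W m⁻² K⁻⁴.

For two large parallel gray plates, q = σ(T₁⁴ − T₂⁴) / (1/ε₁ + 1/ε₂ − 1).
1/ε₁ + 1/ε₂ − 1 = 1/0.87 + 1/0.24 − 1 = 4.316.
T₁⁴ − T₂⁴ = 1.93×10^12 − 5.00×10^11 = 1.43×10^12 K⁴.
q = 5.67×10⁻⁸ × 1.43×10^12 / 4.316 = 18700 W/m².
Q = q·A = 18700 × 7.7 = 1.44×10^5 W.

Q ≈ 1.44×10^5 W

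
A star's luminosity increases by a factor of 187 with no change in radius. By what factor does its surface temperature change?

factor ≈ 3.70

P ∝ T⁴ ⇒ T ∝ P^(1/4), so T scales by (187)^(1/4) = 3.70.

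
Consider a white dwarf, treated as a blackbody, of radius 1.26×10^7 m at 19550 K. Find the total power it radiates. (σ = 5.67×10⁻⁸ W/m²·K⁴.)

P ≈ 1.65×10^25 W

A = 4πr² = 4π × (1.26×10^7)² = 2.00×10^15 m².
P = σAT⁴ = 5.67×10⁻⁸ × 2.00×10^15 × (19550)⁴ = 5.67×10⁻⁸ × 2.00×10^15 × 1.46×10^17.
P = 1.65×10^25 W.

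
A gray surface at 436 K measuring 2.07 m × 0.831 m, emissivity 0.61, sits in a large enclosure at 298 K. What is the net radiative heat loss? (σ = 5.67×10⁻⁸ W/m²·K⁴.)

A = 2.07 × 0.831 = 1.72 m².
Q = εσA(T⁴ − T_s⁴). T⁴ − T_s⁴ = (436)⁴ − (298)⁴ = 3.61×10^10 − 7.89×10^9 = 2.83×10^10 K⁴.
Q = 0.61 × 5.67×10⁻⁸ × 1.72 × 2.83×10^10 = 1680 W.

Q ≈ 1680 W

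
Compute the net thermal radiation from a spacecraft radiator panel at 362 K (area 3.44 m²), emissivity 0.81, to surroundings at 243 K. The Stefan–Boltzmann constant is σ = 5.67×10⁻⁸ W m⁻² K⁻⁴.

Q ≈ 2160 W

Q = εσA(T⁴ − T_s⁴). T⁴ − T_s⁴ = (362)⁴ − (243)⁴ = 1.72×10^10 − 3.49×10^9 = 1.37×10^10 K⁴.
Q = 0.81 × 5.67×10⁻⁸ × 3.44 × 1.37×10^10 = 2160 W.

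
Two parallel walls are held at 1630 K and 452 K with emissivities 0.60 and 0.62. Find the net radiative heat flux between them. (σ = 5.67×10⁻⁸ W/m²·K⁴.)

q ≈ 1.75×10^5 W/m²

For two large parallel gray plates, q = σ(T₁⁴ − T₂⁴) / (1/ε₁ + 1/ε₂ − 1).
1/ε₁ + 1/ε₂ − 1 = 1/0.60 + 1/0.62 − 1 = 2.280.
T₁⁴ − T₂⁴ = 7.06×10^12 − 4.17×10^10 = 7.02×10^12 K⁴.
q = 5.67×10⁻⁸ × 7.02×10^12 / 2.280 = 1.75×10^5 W/m².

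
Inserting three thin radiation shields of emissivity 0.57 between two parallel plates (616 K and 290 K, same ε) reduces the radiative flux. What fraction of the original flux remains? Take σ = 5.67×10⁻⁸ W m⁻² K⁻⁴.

With N identical shields there are N+1 = 4 gaps in series, each with the same radiative resistance, so the flux falls to 1/(N+1) of its unshielded value.

ratio ≈ 0.250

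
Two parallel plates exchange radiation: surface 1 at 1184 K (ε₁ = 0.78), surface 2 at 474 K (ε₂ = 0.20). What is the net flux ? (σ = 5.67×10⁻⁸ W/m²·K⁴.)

For two large parallel gray plates, q = σ(T₁⁴ − T₂⁴) / (1/ε₁ + 1/ε₂ − 1).
1/ε₁ + 1/ε₂ − 1 = 1/0.78 + 1/0.20 − 1 = 5.282.
T₁⁴ − T₂⁴ = 1.97×10^12 − 5.05×10^10 = 1.91×10^12 K⁴.
q = 5.67×10⁻⁸ × 1.91×10^12 / 5.282 = 20600 W/m².

q ≈ 20600 W/m²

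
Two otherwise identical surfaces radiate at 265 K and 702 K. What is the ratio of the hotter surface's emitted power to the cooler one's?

P ∝ T⁴, so the ratio is (702/265)⁴ = (2.649)⁴ = 49.2.

ratio ≈ 49.2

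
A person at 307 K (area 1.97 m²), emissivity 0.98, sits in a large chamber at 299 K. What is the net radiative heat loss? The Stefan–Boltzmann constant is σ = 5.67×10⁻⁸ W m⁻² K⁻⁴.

Q = εσA(T⁴ − T_s⁴). T⁴ − T_s⁴ = (307)⁴ − (299)⁴ = 8.88×10^9 − 7.99×10^9 = 8.90×10^8 K⁴.
Q = 0.98 × 5.67×10⁻⁸ × 1.97 × 8.90×10^8 = 97.5 W.

Q ≈ 97.5 W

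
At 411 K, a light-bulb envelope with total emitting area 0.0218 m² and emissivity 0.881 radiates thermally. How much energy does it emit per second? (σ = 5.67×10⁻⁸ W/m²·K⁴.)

P ≈ 31.1 W

Stefan–Boltzmann: P = εσAT⁴ = 0.881 × 5.67×10⁻⁸ × 0.0218 × (411)⁴ = 0.881 × 5.67×10⁻⁸ × 0.0218 × 2.85×10^10.
P = 31.1 W.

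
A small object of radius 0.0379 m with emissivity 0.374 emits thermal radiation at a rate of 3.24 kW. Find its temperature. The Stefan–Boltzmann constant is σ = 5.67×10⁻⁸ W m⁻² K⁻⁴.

T ≈ 1710 K

A = 4πr² = 4π × (0.0379)² = 0.0181 m².
From P = εσAT⁴, T = (P / εσA)^(1/4) = (3240 / (0.374 × 5.67×10⁻⁸ × 0.0181))^(1/4).
T = (8.46×10^12)^(1/4) = 1710 K.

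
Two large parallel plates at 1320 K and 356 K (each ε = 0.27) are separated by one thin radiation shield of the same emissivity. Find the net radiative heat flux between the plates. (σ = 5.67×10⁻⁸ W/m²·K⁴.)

q ≈ 13400 W/m²

Each of the 2 gaps contributes resistance (2/ε − 1) = 2/0.27 − 1 = 6.407; total = 12.81.
q = σ(T₁⁴ − T₂⁴) / 12.81 = 5.67×10⁻⁸ × 3.02×10^12 / 12.81 = 13400 W/m².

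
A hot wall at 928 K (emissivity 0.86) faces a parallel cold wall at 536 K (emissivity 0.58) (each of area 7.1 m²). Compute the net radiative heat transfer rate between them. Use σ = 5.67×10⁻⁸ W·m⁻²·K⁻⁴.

Q ≈ 1.41×10^5 W

For two large parallel gray plates, q = σ(T₁⁴ − T₂⁴) / (1/ε₁ + 1/ε₂ − 1).
1/ε₁ + 1/ε₂ − 1 = 1/0.86 + 1/0.58 − 1 = 1.887.
T₁⁴ − T₂⁴ = 7.42×10^11 − 8.25×10^10 = 6.59×10^11 K⁴.
q = 5.67×10⁻⁸ × 6.59×10^11 / 1.887 = 19800 W/m².
Q = q·A = 19800 × 7.1 = 1.41×10^5 W.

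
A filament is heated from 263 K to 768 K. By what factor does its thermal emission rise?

P ∝ T⁴, so the ratio is (768/263)⁴ = (2.920)⁴ = 72.7.

ratio ≈ 72.7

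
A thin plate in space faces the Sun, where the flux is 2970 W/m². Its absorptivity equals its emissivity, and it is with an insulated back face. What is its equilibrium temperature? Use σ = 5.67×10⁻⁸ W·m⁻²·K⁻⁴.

T ≈ 478 K

Absorbed flux αS = emitted flux εσT⁴ (one radiating face); with α = ε, T = (S/σ)^(1/4).
T = (2970 / 5.67×10⁻⁸)^(1/4) = (5.24×10^10)^(1/4).
T = 478 K.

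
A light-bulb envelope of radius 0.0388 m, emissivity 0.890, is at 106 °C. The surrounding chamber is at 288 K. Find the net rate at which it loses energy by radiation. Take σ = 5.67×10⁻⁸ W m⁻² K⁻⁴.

Q ≈ 13.1 W

A = 4πr² = 4π × (0.0388)² = 0.0189 m².
Convert: 106 °C = 379 K.
Q = εσA(T⁴ − T_s⁴). T⁴ − T_s⁴ = (379)⁴ − (288)⁴ = 2.06×10^10 − 6.88×10^9 = 1.38×10^10 K⁴.
Q = 0.890 × 5.67×10⁻⁸ × 0.0189 × 1.38×10^10 = 13.1 W.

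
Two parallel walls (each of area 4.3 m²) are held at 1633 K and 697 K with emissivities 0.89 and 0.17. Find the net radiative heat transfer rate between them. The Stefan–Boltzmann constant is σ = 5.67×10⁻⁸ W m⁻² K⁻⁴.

Q ≈ 2.79×10^5 W

For two large parallel gray plates, q = σ(T₁⁴ − T₂⁴) / (1/ε₁ + 1/ε₂ − 1).
1/ε₁ + 1/ε₂ − 1 = 1/0.89 + 1/0.17 − 1 = 6.006.
T₁⁴ − T₂⁴ = 7.11×10^12 − 2.36×10^11 = 6.88×10^12 K⁴.
q = 5.67×10⁻⁸ × 6.88×10^12 / 6.006 = 64900 W/m².
Q = q·A = 64900 × 4.3 = 2.79×10^5 W.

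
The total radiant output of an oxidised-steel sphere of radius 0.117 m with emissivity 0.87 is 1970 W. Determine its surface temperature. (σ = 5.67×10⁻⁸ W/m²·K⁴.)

T ≈ 694 K

A = 4πr² = 4π × (0.117)² = 0.172 m².
From P = εσAT⁴, T = (P / εσA)^(1/4) = (1970 / (0.87 × 5.67×10⁻⁸ × 0.172))^(1/4).
T = (2.32×10^11)^(1/4) = 694 K.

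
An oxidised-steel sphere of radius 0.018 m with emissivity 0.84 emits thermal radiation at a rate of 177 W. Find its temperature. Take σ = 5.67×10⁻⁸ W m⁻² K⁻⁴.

A = 4πr² = 4π × (0.018)² = 4.07×10^-3 m².
From P = εσAT⁴, T = (P / εσA)^(1/4) = (177 / (0.84 × 5.67×10⁻⁸ × 4.07×10^-3))^(1/4).
T = (9.13×10^11)^(1/4) = 977 K.

T ≈ 977 K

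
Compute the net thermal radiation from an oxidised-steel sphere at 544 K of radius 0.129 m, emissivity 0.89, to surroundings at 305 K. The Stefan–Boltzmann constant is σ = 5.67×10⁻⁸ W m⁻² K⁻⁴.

Q ≈ 833 W

A = 4πr² = 4π × (0.129)² = 0.209 m².
Q = εσA(T⁴ − T_s⁴). T⁴ − T_s⁴ = (544)⁴ − (305)⁴ = 8.76×10^10 − 8.65×10^9 = 7.89×10^10 K⁴.
Q = 0.89 × 5.67×10⁻⁸ × 0.209 × 7.89×10^10 = 833 W.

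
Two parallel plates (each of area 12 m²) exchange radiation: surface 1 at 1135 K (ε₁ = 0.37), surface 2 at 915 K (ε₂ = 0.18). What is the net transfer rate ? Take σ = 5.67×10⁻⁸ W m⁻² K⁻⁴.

Q ≈ 89900 W

For two large parallel gray plates, q = σ(T₁⁴ − T₂⁴) / (1/ε₁ + 1/ε₂ − 1).
1/ε₁ + 1/ε₂ − 1 = 1/0.37 + 1/0.18 − 1 = 7.258.
T₁⁴ − T₂⁴ = 1.66×10^12 − 7.01×10^11 = 9.59×10^11 K⁴.
q = 5.67×10⁻⁸ × 9.59×10^11 / 7.258 = 7490 W/m².
Q = q·A = 7490 × 12 = 89900 W.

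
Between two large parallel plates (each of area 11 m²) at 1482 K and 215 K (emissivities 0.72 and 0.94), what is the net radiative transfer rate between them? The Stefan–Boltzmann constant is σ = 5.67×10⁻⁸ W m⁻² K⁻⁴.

For two large parallel gray plates, q = σ(T₁⁴ − T₂⁴) / (1/ε₁ + 1/ε₂ − 1).
1/ε₁ + 1/ε₂ − 1 = 1/0.72 + 1/0.94 − 1 = 1.453.
T₁⁴ − T₂⁴ = 4.82×10^12 − 2.14×10^9 = 4.82×10^12 K⁴.
q = 5.67×10⁻⁸ × 4.82×10^12 / 1.453 = 1.88×10^5 W/m².
Q = q·A = 1.88×10^5 × 11 = 2.07×10^6 W.

Q ≈ 2.07×10^6 W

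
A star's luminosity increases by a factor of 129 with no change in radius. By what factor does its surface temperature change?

P ∝ T⁴ ⇒ T ∝ P^(1/4), so T scales by (129)^(1/4) = 3.37.

factor ≈ 3.37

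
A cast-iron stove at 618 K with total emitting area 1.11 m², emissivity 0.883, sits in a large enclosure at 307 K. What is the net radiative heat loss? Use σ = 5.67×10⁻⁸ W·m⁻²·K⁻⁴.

Q = εσA(T⁴ − T_s⁴). T⁴ − T_s⁴ = (618)⁴ − (307)⁴ = 1.46×10^11 − 8.88×10^9 = 1.37×10^11 K⁴.
Q = 0.883 × 5.67×10⁻⁸ × 1.11 × 1.37×10^11 = 7610 W.

Q ≈ 7610 W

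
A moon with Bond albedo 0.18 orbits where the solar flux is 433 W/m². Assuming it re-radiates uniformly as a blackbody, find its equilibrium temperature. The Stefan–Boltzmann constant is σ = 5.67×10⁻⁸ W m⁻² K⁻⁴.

T ≈ 199 K

Power absorbed = (1−a)S·πR²; power emitted = 4πR²σT⁴. Equating and cancelling πR²:
T = ((1−a)S / 4σ)^(1/4) = (355 / (4 × 5.67×10⁻⁸))^(1/4) = (1.57×10^9)^(1/4).
T = 199 K.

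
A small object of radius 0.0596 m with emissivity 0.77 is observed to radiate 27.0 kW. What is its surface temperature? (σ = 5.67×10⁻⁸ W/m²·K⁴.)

A = 4πr² = 4π × (0.0596)² = 0.0446 m².
From P = εσAT⁴, T = (P / εσA)^(1/4) = (27000 / (0.77 × 5.67×10⁻⁸ × 0.0446))^(1/4).
T = (1.39×10^13)^(1/4) = 1930 K.

T ≈ 1930 K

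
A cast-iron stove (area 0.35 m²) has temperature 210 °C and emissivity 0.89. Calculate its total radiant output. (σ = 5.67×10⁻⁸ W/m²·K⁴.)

P ≈ 961 W

210 °C = 483 K.
P = εσAT⁴ = 0.89 × 5.67×10⁻⁸ × 0.350 × (483)⁴ = 0.89 × 5.67×10⁻⁸ × 0.350 × 5.44×10^10.
P = 961 W.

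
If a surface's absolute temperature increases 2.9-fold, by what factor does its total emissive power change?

factor ≈ 70.7

P ∝ T⁴, so the power scales as (2.9)⁴ = 70.7.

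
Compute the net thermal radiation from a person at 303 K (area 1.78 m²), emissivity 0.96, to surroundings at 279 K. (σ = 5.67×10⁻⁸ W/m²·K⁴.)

Q ≈ 230 W

Q = εσA(T⁴ − T_s⁴). T⁴ − T_s⁴ = (303)⁴ − (279)⁴ = 8.43×10^9 − 6.06×10^9 = 2.37×10^9 K⁴.
Q = 0.96 × 5.67×10⁻⁸ × 1.78 × 2.37×10^9 = 230 W.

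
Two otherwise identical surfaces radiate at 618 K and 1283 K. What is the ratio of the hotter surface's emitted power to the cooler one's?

P ∝ T⁴, so the ratio is (1283/618)⁴ = (2.076)⁴ = 18.6.

ratio ≈ 18.6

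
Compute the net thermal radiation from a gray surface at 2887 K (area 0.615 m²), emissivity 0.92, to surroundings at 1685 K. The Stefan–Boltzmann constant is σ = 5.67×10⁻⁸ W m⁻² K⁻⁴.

Q = εσA(T⁴ − T_s⁴). T⁴ − T_s⁴ = (2887)⁴ − (1685)⁴ = 6.95×10^13 − 8.06×10^12 = 6.14×10^13 K⁴.
Q = 0.92 × 5.67×10⁻⁸ × 0.615 × 6.14×10^13 = 1.97×10^6 W.

Q ≈ 1.97×10^6 W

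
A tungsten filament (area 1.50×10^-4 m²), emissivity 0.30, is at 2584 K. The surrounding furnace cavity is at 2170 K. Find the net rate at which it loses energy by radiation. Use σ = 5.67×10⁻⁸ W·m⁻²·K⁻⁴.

Q ≈ 57.2 W

Q = εσA(T⁴ − T_s⁴). T⁴ − T_s⁴ = (2584)⁴ − (2170)⁴ = 4.46×10^13 − 2.22×10^13 = 2.24×10^13 K⁴.
Q = 0.30 × 5.67×10⁻⁸ × 1.50×10^-4 × 2.24×10^13 = 57.2 W.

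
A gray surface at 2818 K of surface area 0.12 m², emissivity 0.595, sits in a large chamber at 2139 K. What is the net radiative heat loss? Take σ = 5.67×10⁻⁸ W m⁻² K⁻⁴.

Q = εσA(T⁴ − T_s⁴). T⁴ − T_s⁴ = (2818)⁴ − (2139)⁴ = 6.31×10^13 − 2.09×10^13 = 4.21×10^13 K⁴.
Q = 0.595 × 5.67×10⁻⁸ × 0.120 × 4.21×10^13 = 1.71×10^5 W.

Q ≈ 1.71×10^5 W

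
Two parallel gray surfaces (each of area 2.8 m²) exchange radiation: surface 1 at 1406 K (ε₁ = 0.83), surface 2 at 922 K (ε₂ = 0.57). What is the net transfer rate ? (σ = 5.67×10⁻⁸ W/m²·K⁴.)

Q ≈ 2.58×10^5 W

For two large parallel gray plates, q = σ(T₁⁴ − T₂⁴) / (1/ε₁ + 1/ε₂ − 1).
1/ε₁ + 1/ε₂ − 1 = 1/0.83 + 1/0.57 − 1 = 1.959.
T₁⁴ − T₂⁴ = 3.91×10^12 − 7.23×10^11 = 3.19×10^12 K⁴.
q = 5.67×10⁻⁸ × 3.19×10^12 / 1.959 = 92200 W/m².
Q = q·A = 92200 × 2.8 = 2.58×10^5 W.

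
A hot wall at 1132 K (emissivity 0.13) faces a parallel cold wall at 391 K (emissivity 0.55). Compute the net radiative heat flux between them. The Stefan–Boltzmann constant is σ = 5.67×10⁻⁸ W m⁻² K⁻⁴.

For two large parallel gray plates, q = σ(T₁⁴ − T₂⁴) / (1/ε₁ + 1/ε₂ − 1).
1/ε₁ + 1/ε₂ − 1 = 1/0.13 + 1/0.55 − 1 = 8.510.
T₁⁴ − T₂⁴ = 1.64×10^12 − 2.34×10^10 = 1.62×10^12 K⁴.
q = 5.67×10⁻⁸ × 1.62×10^12 / 8.510 = 10800 W/m².

q ≈ 10800 W/m²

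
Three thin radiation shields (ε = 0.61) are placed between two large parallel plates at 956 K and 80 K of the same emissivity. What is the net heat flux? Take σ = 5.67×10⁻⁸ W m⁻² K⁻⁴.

Each of the 4 gaps contributes resistance (2/ε − 1) = 2/0.61 − 1 = 2.279; total = 9.115.
q = σ(T₁⁴ − T₂⁴) / 9.115 = 5.67×10⁻⁸ × 8.35×10^11 / 9.115 = 5200 W/m².

q ≈ 5200 W/m²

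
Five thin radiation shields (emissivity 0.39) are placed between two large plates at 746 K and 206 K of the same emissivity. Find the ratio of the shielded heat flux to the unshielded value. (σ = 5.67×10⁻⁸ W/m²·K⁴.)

With N identical shields there are N+1 = 6 gaps in series, each with the same radiative resistance, so the flux falls to 1/(N+1) of its unshielded value.

ratio ≈ 0.167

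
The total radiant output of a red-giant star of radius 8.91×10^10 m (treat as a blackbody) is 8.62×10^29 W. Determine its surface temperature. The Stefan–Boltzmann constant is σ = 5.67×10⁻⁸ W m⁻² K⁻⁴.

A = 4πr² = 4π × (8.91×10^10)² = 9.98×10^22 m².
From P = σAT⁴, T = (P / σA)^(1/4) = (8.62×10^29 / (5.67×10⁻⁸ × 9.98×10^22))^(1/4).
T = (1.52×10^14)^(1/4) = 3510 K.

T ≈ 3510 K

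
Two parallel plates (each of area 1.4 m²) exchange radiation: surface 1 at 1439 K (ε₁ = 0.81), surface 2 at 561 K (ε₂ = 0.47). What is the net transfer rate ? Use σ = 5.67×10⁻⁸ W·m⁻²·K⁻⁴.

Q ≈ 1.41×10^5 W

For two large parallel gray plates, q = σ(T₁⁴ − T₂⁴) / (1/ε₁ + 1/ε₂ − 1).
1/ε₁ + 1/ε₂ − 1 = 1/0.81 + 1/0.47 − 1 = 2.362.
T₁⁴ − T₂⁴ = 4.29×10^12 − 9.90×10^10 = 4.19×10^12 K⁴.
q = 5.67×10⁻⁸ × 4.19×10^12 / 2.362 = 1.01×10^5 W/m².
Q = q·A = 1.01×10^5 × 1.4 = 1.41×10^5 W.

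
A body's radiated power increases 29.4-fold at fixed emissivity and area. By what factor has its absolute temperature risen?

P ∝ T⁴ ⇒ T ∝ P^(1/4), so T scales by (29.4)^(1/4) = 2.33.

factor ≈ 2.33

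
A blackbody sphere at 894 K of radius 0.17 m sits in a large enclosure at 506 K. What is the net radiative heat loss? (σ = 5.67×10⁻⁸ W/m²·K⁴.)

Q ≈ 11800 W

A = 4πr² = 4π × (0.17)² = 0.363 m².
Q = σA(T⁴ − T_s⁴). T⁴ − T_s⁴ = (894)⁴ − (506)⁴ = 6.39×10^11 − 6.56×10^10 = 5.73×10^11 K⁴.
Q = 5.67×10⁻⁸ × 0.363 × 5.73×10^11 = 11800 W.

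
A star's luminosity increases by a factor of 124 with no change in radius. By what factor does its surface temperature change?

factor ≈ 3.34

P ∝ T⁴ ⇒ T ∝ P^(1/4), so T scales by (124)^(1/4) = 3.34.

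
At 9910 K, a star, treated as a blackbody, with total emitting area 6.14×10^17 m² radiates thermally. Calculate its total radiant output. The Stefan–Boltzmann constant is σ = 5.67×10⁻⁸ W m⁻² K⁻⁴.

P ≈ 3.36×10^26 W

P = σAT⁴ = 5.67×10⁻⁸ × 6.14×10^17 × (9910)⁴ = 5.67×10⁻⁸ × 6.14×10^17 × 9.64×10^15.
P = 3.36×10^26 W.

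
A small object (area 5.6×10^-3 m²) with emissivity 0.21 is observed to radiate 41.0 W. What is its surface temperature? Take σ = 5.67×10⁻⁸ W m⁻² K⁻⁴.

From P = εσAT⁴, T = (P / εσA)^(1/4) = (41.0 / (0.21 × 5.67×10⁻⁸ × 5.60×10^-3))^(1/4).
T = (6.15×10^11)^(1/4) = 886 K.

T ≈ 886 K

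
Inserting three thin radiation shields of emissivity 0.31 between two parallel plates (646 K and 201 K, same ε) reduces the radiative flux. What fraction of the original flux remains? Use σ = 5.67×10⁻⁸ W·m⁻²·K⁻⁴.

With N identical shields there are N+1 = 4 gaps in series, each with the same radiative resistance, so the flux falls to 1/(N+1) of its unshielded value.

ratio ≈ 0.250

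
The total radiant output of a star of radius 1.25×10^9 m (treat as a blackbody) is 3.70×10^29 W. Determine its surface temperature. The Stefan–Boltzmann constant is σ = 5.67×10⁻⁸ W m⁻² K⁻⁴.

A = 4πr² = 4π × (1.25×10^9)² = 1.96×10^19 m².
From P = σAT⁴, T = (P / σA)^(1/4) = (3.70×10^29 / (5.67×10⁻⁸ × 1.96×10^19))^(1/4).
T = (3.32×10^17)^(1/4) = 24000 K.

T ≈ 24000 K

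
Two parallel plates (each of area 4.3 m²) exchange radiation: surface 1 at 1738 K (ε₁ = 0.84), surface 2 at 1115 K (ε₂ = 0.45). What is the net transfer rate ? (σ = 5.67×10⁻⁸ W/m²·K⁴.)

For two large parallel gray plates, q = σ(T₁⁴ − T₂⁴) / (1/ε₁ + 1/ε₂ − 1).
1/ε₁ + 1/ε₂ − 1 = 1/0.84 + 1/0.45 − 1 = 2.413.
T₁⁴ − T₂⁴ = 9.12×10^12 − 1.55×10^12 = 7.58×10^12 K⁴.
q = 5.67×10⁻⁸ × 7.58×10^12 / 2.413 = 1.78×10^5 W/m².
Q = q·A = 1.78×10^5 × 4.3 = 7.66×10^5 W.

Q ≈ 7.66×10^5 W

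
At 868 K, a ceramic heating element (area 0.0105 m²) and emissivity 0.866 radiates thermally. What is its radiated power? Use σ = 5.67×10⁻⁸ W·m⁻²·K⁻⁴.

P ≈ 293 W

P = εσAT⁴ = 0.866 × 5.67×10⁻⁸ × 0.0105 × (868)⁴ = 0.866 × 5.67×10⁻⁸ × 0.0105 × 5.68×10^11.
P = 293 W.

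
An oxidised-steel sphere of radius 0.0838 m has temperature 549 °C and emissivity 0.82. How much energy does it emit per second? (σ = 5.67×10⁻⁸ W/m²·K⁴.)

A = 4πr² = 4π × (0.0838)² = 0.0882 m².
549 °C = 822 K.
P = εσAT⁴ = 0.82 × 5.67×10⁻⁸ × 0.0882 × (822)⁴ = 0.82 × 5.67×10⁻⁸ × 0.0882 × 4.57×10^11.
P = 1870 W.

P ≈ 1870 W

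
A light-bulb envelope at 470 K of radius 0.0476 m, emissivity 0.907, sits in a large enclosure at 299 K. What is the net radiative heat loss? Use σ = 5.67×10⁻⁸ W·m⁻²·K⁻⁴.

A = 4πr² = 4π × (0.0476)² = 0.0285 m².
Q = εσA(T⁴ − T_s⁴). T⁴ − T_s⁴ = (470)⁴ − (299)⁴ = 4.88×10^10 − 7.99×10^9 = 4.08×10^10 K⁴.
Q = 0.907 × 5.67×10⁻⁸ × 0.0285 × 4.08×10^10 = 59.7 W.

Q ≈ 59.7 W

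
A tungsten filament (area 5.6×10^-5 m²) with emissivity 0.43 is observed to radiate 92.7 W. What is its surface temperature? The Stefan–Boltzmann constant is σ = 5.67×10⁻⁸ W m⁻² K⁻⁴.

From P = εσAT⁴, T = (P / εσA)^(1/4) = (92.7 / (0.43 × 5.67×10⁻⁸ × 5.60×10^-5))^(1/4).
T = (6.79×10^13)^(1/4) = 2870 K.

T ≈ 2870 K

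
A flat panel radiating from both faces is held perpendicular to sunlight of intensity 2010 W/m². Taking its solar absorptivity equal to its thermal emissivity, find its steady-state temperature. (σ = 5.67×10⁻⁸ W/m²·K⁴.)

Absorbed flux αS = emitted flux 2εσT⁴ per unit area; with α = ε this gives T = (S/2σ)^(1/4).
T = (2010 / (2 × 5.67×10⁻⁸))^(1/4) = (1.77×10^10)^(1/4).
T = 365 K.

T ≈ 365 K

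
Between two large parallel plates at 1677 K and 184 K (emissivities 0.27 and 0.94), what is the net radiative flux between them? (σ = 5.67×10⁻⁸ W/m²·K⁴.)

q ≈ 1.19×10^5 W/m²

For two large parallel gray plates, q = σ(T₁⁴ − T₂⁴) / (1/ε₁ + 1/ε₂ − 1).
1/ε₁ + 1/ε₂ − 1 = 1/0.27 + 1/0.94 − 1 = 3.768.
T₁⁴ − T₂⁴ = 7.91×10^12 − 1.15×10^9 = 7.91×10^12 K⁴.
q = 5.67×10⁻⁸ × 7.91×10^12 / 3.768 = 1.19×10^5 W/m².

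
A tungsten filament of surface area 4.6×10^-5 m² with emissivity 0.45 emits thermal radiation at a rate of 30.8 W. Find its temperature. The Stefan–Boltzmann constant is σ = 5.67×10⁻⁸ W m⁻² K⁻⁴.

T ≈ 2260 K

From P = εσAT⁴, T = (P / εσA)^(1/4) = (30.8 / (0.45 × 5.67×10⁻⁸ × 4.60×10^-5))^(1/4).
T = (2.62×10^13)^(1/4) = 2260 K.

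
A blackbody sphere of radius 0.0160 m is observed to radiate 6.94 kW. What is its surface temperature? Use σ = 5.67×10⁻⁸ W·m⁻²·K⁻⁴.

T ≈ 2480 K

A = 4πr² = 4π × (0.0160)² = 3.22×10^-3 m².
From P = σAT⁴, T = (P / σA)^(1/4) = (6940 / (5.67×10⁻⁸ × 3.22×10^-3))^(1/4).
T = (3.80×10^13)^(1/4) = 2480 K.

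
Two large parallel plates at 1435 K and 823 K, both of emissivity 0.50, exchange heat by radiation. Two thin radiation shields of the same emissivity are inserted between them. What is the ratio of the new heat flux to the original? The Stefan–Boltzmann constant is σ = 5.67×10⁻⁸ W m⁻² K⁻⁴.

ratio ≈ 0.333

With N identical shields there are N+1 = 3 gaps in series, each with the same radiative resistance, so the flux falls to 1/(N+1) of its unshielded value.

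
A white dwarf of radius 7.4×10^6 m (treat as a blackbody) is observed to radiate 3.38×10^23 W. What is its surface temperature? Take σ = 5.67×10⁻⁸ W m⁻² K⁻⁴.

T ≈ 9650 K

A = 4πr² = 4π × (7.4×10^6)² = 6.88×10^14 m².
From P = σAT⁴, T = (P / σA)^(1/4) = (3.38×10^23 / (5.67×10⁻⁸ × 6.88×10^14))^(1/4).
T = (8.66×10^15)^(1/4) = 9650 K.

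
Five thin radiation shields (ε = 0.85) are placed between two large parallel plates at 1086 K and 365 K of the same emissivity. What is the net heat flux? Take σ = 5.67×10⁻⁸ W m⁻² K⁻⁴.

Each of the 6 gaps contributes resistance (2/ε − 1) = 2/0.85 − 1 = 1.353; total = 8.118.
q = σ(T₁⁴ − T₂⁴) / 8.118 = 5.67×10⁻⁸ × 1.37×10^12 / 8.118 = 9590 W/m².

q ≈ 9590 W/m²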